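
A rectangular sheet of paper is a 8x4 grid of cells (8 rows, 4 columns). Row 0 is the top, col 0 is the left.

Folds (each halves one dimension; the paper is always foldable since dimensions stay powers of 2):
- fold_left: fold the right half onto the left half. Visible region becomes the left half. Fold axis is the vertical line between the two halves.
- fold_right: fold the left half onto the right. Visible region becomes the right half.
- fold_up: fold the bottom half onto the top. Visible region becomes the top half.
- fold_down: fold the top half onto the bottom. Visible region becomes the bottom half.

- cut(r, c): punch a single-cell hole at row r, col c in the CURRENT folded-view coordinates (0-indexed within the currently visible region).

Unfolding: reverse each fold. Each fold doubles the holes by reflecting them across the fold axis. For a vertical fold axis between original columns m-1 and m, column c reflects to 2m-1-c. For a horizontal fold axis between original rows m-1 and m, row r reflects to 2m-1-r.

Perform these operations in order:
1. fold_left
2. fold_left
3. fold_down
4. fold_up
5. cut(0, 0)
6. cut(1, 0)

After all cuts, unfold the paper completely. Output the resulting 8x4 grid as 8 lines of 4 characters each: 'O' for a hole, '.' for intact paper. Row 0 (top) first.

Answer: OOOO
OOOO
OOOO
OOOO
OOOO
OOOO
OOOO
OOOO

Derivation:
Op 1 fold_left: fold axis v@2; visible region now rows[0,8) x cols[0,2) = 8x2
Op 2 fold_left: fold axis v@1; visible region now rows[0,8) x cols[0,1) = 8x1
Op 3 fold_down: fold axis h@4; visible region now rows[4,8) x cols[0,1) = 4x1
Op 4 fold_up: fold axis h@6; visible region now rows[4,6) x cols[0,1) = 2x1
Op 5 cut(0, 0): punch at orig (4,0); cuts so far [(4, 0)]; region rows[4,6) x cols[0,1) = 2x1
Op 6 cut(1, 0): punch at orig (5,0); cuts so far [(4, 0), (5, 0)]; region rows[4,6) x cols[0,1) = 2x1
Unfold 1 (reflect across h@6): 4 holes -> [(4, 0), (5, 0), (6, 0), (7, 0)]
Unfold 2 (reflect across h@4): 8 holes -> [(0, 0), (1, 0), (2, 0), (3, 0), (4, 0), (5, 0), (6, 0), (7, 0)]
Unfold 3 (reflect across v@1): 16 holes -> [(0, 0), (0, 1), (1, 0), (1, 1), (2, 0), (2, 1), (3, 0), (3, 1), (4, 0), (4, 1), (5, 0), (5, 1), (6, 0), (6, 1), (7, 0), (7, 1)]
Unfold 4 (reflect across v@2): 32 holes -> [(0, 0), (0, 1), (0, 2), (0, 3), (1, 0), (1, 1), (1, 2), (1, 3), (2, 0), (2, 1), (2, 2), (2, 3), (3, 0), (3, 1), (3, 2), (3, 3), (4, 0), (4, 1), (4, 2), (4, 3), (5, 0), (5, 1), (5, 2), (5, 3), (6, 0), (6, 1), (6, 2), (6, 3), (7, 0), (7, 1), (7, 2), (7, 3)]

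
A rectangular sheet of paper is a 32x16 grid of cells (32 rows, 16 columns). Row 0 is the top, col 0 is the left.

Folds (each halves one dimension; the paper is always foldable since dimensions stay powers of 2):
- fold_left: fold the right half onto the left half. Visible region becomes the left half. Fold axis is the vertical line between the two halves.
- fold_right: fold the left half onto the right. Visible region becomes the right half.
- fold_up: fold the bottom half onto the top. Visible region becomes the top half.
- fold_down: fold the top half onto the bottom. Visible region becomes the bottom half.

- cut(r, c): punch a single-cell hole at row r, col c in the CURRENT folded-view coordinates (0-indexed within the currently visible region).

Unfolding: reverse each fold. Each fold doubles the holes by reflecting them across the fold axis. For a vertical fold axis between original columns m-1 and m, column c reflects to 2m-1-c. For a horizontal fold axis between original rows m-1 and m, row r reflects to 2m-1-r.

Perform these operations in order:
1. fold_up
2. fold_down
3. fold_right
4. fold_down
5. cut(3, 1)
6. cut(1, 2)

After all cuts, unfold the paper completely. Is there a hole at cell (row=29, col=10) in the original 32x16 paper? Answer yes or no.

Answer: yes

Derivation:
Op 1 fold_up: fold axis h@16; visible region now rows[0,16) x cols[0,16) = 16x16
Op 2 fold_down: fold axis h@8; visible region now rows[8,16) x cols[0,16) = 8x16
Op 3 fold_right: fold axis v@8; visible region now rows[8,16) x cols[8,16) = 8x8
Op 4 fold_down: fold axis h@12; visible region now rows[12,16) x cols[8,16) = 4x8
Op 5 cut(3, 1): punch at orig (15,9); cuts so far [(15, 9)]; region rows[12,16) x cols[8,16) = 4x8
Op 6 cut(1, 2): punch at orig (13,10); cuts so far [(13, 10), (15, 9)]; region rows[12,16) x cols[8,16) = 4x8
Unfold 1 (reflect across h@12): 4 holes -> [(8, 9), (10, 10), (13, 10), (15, 9)]
Unfold 2 (reflect across v@8): 8 holes -> [(8, 6), (8, 9), (10, 5), (10, 10), (13, 5), (13, 10), (15, 6), (15, 9)]
Unfold 3 (reflect across h@8): 16 holes -> [(0, 6), (0, 9), (2, 5), (2, 10), (5, 5), (5, 10), (7, 6), (7, 9), (8, 6), (8, 9), (10, 5), (10, 10), (13, 5), (13, 10), (15, 6), (15, 9)]
Unfold 4 (reflect across h@16): 32 holes -> [(0, 6), (0, 9), (2, 5), (2, 10), (5, 5), (5, 10), (7, 6), (7, 9), (8, 6), (8, 9), (10, 5), (10, 10), (13, 5), (13, 10), (15, 6), (15, 9), (16, 6), (16, 9), (18, 5), (18, 10), (21, 5), (21, 10), (23, 6), (23, 9), (24, 6), (24, 9), (26, 5), (26, 10), (29, 5), (29, 10), (31, 6), (31, 9)]
Holes: [(0, 6), (0, 9), (2, 5), (2, 10), (5, 5), (5, 10), (7, 6), (7, 9), (8, 6), (8, 9), (10, 5), (10, 10), (13, 5), (13, 10), (15, 6), (15, 9), (16, 6), (16, 9), (18, 5), (18, 10), (21, 5), (21, 10), (23, 6), (23, 9), (24, 6), (24, 9), (26, 5), (26, 10), (29, 5), (29, 10), (31, 6), (31, 9)]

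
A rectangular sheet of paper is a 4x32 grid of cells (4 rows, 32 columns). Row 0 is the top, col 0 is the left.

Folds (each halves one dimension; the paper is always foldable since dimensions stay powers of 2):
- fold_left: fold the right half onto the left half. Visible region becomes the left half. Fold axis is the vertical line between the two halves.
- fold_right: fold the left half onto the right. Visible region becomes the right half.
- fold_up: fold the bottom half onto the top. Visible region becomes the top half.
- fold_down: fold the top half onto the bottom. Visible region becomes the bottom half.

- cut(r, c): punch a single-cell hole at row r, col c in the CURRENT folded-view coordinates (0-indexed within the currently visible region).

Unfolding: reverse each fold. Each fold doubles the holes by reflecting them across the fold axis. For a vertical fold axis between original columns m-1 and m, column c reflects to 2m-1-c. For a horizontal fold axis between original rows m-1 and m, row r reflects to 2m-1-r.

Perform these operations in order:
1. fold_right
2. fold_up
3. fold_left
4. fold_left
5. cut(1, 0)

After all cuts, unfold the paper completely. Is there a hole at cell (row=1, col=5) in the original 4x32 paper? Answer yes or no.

Answer: no

Derivation:
Op 1 fold_right: fold axis v@16; visible region now rows[0,4) x cols[16,32) = 4x16
Op 2 fold_up: fold axis h@2; visible region now rows[0,2) x cols[16,32) = 2x16
Op 3 fold_left: fold axis v@24; visible region now rows[0,2) x cols[16,24) = 2x8
Op 4 fold_left: fold axis v@20; visible region now rows[0,2) x cols[16,20) = 2x4
Op 5 cut(1, 0): punch at orig (1,16); cuts so far [(1, 16)]; region rows[0,2) x cols[16,20) = 2x4
Unfold 1 (reflect across v@20): 2 holes -> [(1, 16), (1, 23)]
Unfold 2 (reflect across v@24): 4 holes -> [(1, 16), (1, 23), (1, 24), (1, 31)]
Unfold 3 (reflect across h@2): 8 holes -> [(1, 16), (1, 23), (1, 24), (1, 31), (2, 16), (2, 23), (2, 24), (2, 31)]
Unfold 4 (reflect across v@16): 16 holes -> [(1, 0), (1, 7), (1, 8), (1, 15), (1, 16), (1, 23), (1, 24), (1, 31), (2, 0), (2, 7), (2, 8), (2, 15), (2, 16), (2, 23), (2, 24), (2, 31)]
Holes: [(1, 0), (1, 7), (1, 8), (1, 15), (1, 16), (1, 23), (1, 24), (1, 31), (2, 0), (2, 7), (2, 8), (2, 15), (2, 16), (2, 23), (2, 24), (2, 31)]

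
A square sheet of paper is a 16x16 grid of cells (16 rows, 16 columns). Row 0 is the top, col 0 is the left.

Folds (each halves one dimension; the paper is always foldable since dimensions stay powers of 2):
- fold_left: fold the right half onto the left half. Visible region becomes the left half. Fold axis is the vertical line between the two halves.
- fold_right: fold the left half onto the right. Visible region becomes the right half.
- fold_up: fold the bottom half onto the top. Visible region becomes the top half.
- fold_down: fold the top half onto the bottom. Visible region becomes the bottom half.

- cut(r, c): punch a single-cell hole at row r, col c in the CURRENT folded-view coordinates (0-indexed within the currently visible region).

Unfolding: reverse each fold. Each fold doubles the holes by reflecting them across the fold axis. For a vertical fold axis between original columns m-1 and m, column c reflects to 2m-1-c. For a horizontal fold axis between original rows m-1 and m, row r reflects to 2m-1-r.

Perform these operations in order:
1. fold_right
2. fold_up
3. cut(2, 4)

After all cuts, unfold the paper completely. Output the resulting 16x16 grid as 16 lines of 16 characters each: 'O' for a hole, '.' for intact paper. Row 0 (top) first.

Answer: ................
................
...O........O...
................
................
................
................
................
................
................
................
................
................
...O........O...
................
................

Derivation:
Op 1 fold_right: fold axis v@8; visible region now rows[0,16) x cols[8,16) = 16x8
Op 2 fold_up: fold axis h@8; visible region now rows[0,8) x cols[8,16) = 8x8
Op 3 cut(2, 4): punch at orig (2,12); cuts so far [(2, 12)]; region rows[0,8) x cols[8,16) = 8x8
Unfold 1 (reflect across h@8): 2 holes -> [(2, 12), (13, 12)]
Unfold 2 (reflect across v@8): 4 holes -> [(2, 3), (2, 12), (13, 3), (13, 12)]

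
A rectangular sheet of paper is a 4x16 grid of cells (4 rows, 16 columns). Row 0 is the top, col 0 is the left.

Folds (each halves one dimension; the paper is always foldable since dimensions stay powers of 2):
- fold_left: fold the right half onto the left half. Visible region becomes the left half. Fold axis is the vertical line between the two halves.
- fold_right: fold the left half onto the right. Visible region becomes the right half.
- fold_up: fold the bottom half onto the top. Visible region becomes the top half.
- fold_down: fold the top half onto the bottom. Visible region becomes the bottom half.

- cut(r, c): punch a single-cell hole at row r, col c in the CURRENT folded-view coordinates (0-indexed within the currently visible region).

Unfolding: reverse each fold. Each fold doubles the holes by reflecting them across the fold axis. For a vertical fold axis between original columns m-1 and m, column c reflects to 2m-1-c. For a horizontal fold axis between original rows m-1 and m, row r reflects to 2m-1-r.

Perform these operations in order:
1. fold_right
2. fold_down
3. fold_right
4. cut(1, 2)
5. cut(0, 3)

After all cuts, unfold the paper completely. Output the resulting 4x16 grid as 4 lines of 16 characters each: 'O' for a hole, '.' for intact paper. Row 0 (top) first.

Op 1 fold_right: fold axis v@8; visible region now rows[0,4) x cols[8,16) = 4x8
Op 2 fold_down: fold axis h@2; visible region now rows[2,4) x cols[8,16) = 2x8
Op 3 fold_right: fold axis v@12; visible region now rows[2,4) x cols[12,16) = 2x4
Op 4 cut(1, 2): punch at orig (3,14); cuts so far [(3, 14)]; region rows[2,4) x cols[12,16) = 2x4
Op 5 cut(0, 3): punch at orig (2,15); cuts so far [(2, 15), (3, 14)]; region rows[2,4) x cols[12,16) = 2x4
Unfold 1 (reflect across v@12): 4 holes -> [(2, 8), (2, 15), (3, 9), (3, 14)]
Unfold 2 (reflect across h@2): 8 holes -> [(0, 9), (0, 14), (1, 8), (1, 15), (2, 8), (2, 15), (3, 9), (3, 14)]
Unfold 3 (reflect across v@8): 16 holes -> [(0, 1), (0, 6), (0, 9), (0, 14), (1, 0), (1, 7), (1, 8), (1, 15), (2, 0), (2, 7), (2, 8), (2, 15), (3, 1), (3, 6), (3, 9), (3, 14)]

Answer: .O....O..O....O.
O......OO......O
O......OO......O
.O....O..O....O.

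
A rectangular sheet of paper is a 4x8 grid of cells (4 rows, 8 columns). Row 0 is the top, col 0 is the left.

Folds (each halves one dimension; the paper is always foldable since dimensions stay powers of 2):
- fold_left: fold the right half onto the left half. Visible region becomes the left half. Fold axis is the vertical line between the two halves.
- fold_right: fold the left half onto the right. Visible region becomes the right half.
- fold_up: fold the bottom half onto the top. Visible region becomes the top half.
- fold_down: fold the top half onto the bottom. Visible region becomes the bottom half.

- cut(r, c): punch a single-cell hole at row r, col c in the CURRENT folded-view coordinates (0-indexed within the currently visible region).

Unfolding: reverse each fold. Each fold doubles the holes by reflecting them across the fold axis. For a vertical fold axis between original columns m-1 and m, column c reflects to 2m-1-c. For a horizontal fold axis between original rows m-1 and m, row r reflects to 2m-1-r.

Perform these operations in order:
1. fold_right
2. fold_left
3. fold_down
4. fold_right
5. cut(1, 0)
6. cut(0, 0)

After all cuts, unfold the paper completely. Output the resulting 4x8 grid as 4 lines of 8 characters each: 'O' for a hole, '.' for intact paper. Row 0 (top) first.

Op 1 fold_right: fold axis v@4; visible region now rows[0,4) x cols[4,8) = 4x4
Op 2 fold_left: fold axis v@6; visible region now rows[0,4) x cols[4,6) = 4x2
Op 3 fold_down: fold axis h@2; visible region now rows[2,4) x cols[4,6) = 2x2
Op 4 fold_right: fold axis v@5; visible region now rows[2,4) x cols[5,6) = 2x1
Op 5 cut(1, 0): punch at orig (3,5); cuts so far [(3, 5)]; region rows[2,4) x cols[5,6) = 2x1
Op 6 cut(0, 0): punch at orig (2,5); cuts so far [(2, 5), (3, 5)]; region rows[2,4) x cols[5,6) = 2x1
Unfold 1 (reflect across v@5): 4 holes -> [(2, 4), (2, 5), (3, 4), (3, 5)]
Unfold 2 (reflect across h@2): 8 holes -> [(0, 4), (0, 5), (1, 4), (1, 5), (2, 4), (2, 5), (3, 4), (3, 5)]
Unfold 3 (reflect across v@6): 16 holes -> [(0, 4), (0, 5), (0, 6), (0, 7), (1, 4), (1, 5), (1, 6), (1, 7), (2, 4), (2, 5), (2, 6), (2, 7), (3, 4), (3, 5), (3, 6), (3, 7)]
Unfold 4 (reflect across v@4): 32 holes -> [(0, 0), (0, 1), (0, 2), (0, 3), (0, 4), (0, 5), (0, 6), (0, 7), (1, 0), (1, 1), (1, 2), (1, 3), (1, 4), (1, 5), (1, 6), (1, 7), (2, 0), (2, 1), (2, 2), (2, 3), (2, 4), (2, 5), (2, 6), (2, 7), (3, 0), (3, 1), (3, 2), (3, 3), (3, 4), (3, 5), (3, 6), (3, 7)]

Answer: OOOOOOOO
OOOOOOOO
OOOOOOOO
OOOOOOOO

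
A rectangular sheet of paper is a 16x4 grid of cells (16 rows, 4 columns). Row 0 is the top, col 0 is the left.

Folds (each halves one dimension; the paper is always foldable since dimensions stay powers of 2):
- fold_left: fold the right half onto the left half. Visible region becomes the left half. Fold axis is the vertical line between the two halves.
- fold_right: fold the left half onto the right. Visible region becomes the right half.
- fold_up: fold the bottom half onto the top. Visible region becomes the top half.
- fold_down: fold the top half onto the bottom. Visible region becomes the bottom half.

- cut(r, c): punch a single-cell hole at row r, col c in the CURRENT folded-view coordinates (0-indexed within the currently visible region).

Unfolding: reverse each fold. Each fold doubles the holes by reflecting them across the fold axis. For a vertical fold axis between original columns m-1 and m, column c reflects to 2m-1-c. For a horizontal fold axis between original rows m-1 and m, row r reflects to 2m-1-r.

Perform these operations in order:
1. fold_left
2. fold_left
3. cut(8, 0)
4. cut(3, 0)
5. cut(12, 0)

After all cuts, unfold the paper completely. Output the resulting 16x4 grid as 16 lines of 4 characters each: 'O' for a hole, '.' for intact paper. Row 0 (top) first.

Op 1 fold_left: fold axis v@2; visible region now rows[0,16) x cols[0,2) = 16x2
Op 2 fold_left: fold axis v@1; visible region now rows[0,16) x cols[0,1) = 16x1
Op 3 cut(8, 0): punch at orig (8,0); cuts so far [(8, 0)]; region rows[0,16) x cols[0,1) = 16x1
Op 4 cut(3, 0): punch at orig (3,0); cuts so far [(3, 0), (8, 0)]; region rows[0,16) x cols[0,1) = 16x1
Op 5 cut(12, 0): punch at orig (12,0); cuts so far [(3, 0), (8, 0), (12, 0)]; region rows[0,16) x cols[0,1) = 16x1
Unfold 1 (reflect across v@1): 6 holes -> [(3, 0), (3, 1), (8, 0), (8, 1), (12, 0), (12, 1)]
Unfold 2 (reflect across v@2): 12 holes -> [(3, 0), (3, 1), (3, 2), (3, 3), (8, 0), (8, 1), (8, 2), (8, 3), (12, 0), (12, 1), (12, 2), (12, 3)]

Answer: ....
....
....
OOOO
....
....
....
....
OOOO
....
....
....
OOOO
....
....
....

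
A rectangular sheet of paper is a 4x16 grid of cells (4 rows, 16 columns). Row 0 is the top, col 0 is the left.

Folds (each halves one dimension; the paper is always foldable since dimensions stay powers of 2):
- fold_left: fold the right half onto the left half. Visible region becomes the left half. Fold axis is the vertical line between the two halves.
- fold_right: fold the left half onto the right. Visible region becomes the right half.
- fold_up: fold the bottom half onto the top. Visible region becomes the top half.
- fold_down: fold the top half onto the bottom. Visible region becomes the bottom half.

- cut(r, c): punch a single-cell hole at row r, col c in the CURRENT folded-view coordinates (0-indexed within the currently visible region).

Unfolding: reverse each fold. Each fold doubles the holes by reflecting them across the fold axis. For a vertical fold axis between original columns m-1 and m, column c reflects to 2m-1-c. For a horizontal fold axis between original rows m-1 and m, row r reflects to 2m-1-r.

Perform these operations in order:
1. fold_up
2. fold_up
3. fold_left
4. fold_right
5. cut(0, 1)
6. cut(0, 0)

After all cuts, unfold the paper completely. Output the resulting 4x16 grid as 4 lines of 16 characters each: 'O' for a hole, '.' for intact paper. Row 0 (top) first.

Op 1 fold_up: fold axis h@2; visible region now rows[0,2) x cols[0,16) = 2x16
Op 2 fold_up: fold axis h@1; visible region now rows[0,1) x cols[0,16) = 1x16
Op 3 fold_left: fold axis v@8; visible region now rows[0,1) x cols[0,8) = 1x8
Op 4 fold_right: fold axis v@4; visible region now rows[0,1) x cols[4,8) = 1x4
Op 5 cut(0, 1): punch at orig (0,5); cuts so far [(0, 5)]; region rows[0,1) x cols[4,8) = 1x4
Op 6 cut(0, 0): punch at orig (0,4); cuts so far [(0, 4), (0, 5)]; region rows[0,1) x cols[4,8) = 1x4
Unfold 1 (reflect across v@4): 4 holes -> [(0, 2), (0, 3), (0, 4), (0, 5)]
Unfold 2 (reflect across v@8): 8 holes -> [(0, 2), (0, 3), (0, 4), (0, 5), (0, 10), (0, 11), (0, 12), (0, 13)]
Unfold 3 (reflect across h@1): 16 holes -> [(0, 2), (0, 3), (0, 4), (0, 5), (0, 10), (0, 11), (0, 12), (0, 13), (1, 2), (1, 3), (1, 4), (1, 5), (1, 10), (1, 11), (1, 12), (1, 13)]
Unfold 4 (reflect across h@2): 32 holes -> [(0, 2), (0, 3), (0, 4), (0, 5), (0, 10), (0, 11), (0, 12), (0, 13), (1, 2), (1, 3), (1, 4), (1, 5), (1, 10), (1, 11), (1, 12), (1, 13), (2, 2), (2, 3), (2, 4), (2, 5), (2, 10), (2, 11), (2, 12), (2, 13), (3, 2), (3, 3), (3, 4), (3, 5), (3, 10), (3, 11), (3, 12), (3, 13)]

Answer: ..OOOO....OOOO..
..OOOO....OOOO..
..OOOO....OOOO..
..OOOO....OOOO..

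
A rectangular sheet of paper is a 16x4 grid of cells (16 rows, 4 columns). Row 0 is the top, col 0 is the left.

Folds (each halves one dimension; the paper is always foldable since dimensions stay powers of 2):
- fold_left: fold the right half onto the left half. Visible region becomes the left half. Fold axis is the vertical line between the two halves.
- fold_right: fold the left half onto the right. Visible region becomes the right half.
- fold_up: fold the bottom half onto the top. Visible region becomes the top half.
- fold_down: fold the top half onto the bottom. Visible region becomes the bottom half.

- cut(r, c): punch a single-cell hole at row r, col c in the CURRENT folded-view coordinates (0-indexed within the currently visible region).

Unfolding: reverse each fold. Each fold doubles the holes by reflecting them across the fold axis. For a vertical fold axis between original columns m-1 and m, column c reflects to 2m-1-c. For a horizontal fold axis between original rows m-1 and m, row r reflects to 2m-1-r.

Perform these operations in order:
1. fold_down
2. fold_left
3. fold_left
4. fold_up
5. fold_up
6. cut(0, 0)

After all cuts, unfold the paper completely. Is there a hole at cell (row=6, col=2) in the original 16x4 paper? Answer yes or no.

Answer: no

Derivation:
Op 1 fold_down: fold axis h@8; visible region now rows[8,16) x cols[0,4) = 8x4
Op 2 fold_left: fold axis v@2; visible region now rows[8,16) x cols[0,2) = 8x2
Op 3 fold_left: fold axis v@1; visible region now rows[8,16) x cols[0,1) = 8x1
Op 4 fold_up: fold axis h@12; visible region now rows[8,12) x cols[0,1) = 4x1
Op 5 fold_up: fold axis h@10; visible region now rows[8,10) x cols[0,1) = 2x1
Op 6 cut(0, 0): punch at orig (8,0); cuts so far [(8, 0)]; region rows[8,10) x cols[0,1) = 2x1
Unfold 1 (reflect across h@10): 2 holes -> [(8, 0), (11, 0)]
Unfold 2 (reflect across h@12): 4 holes -> [(8, 0), (11, 0), (12, 0), (15, 0)]
Unfold 3 (reflect across v@1): 8 holes -> [(8, 0), (8, 1), (11, 0), (11, 1), (12, 0), (12, 1), (15, 0), (15, 1)]
Unfold 4 (reflect across v@2): 16 holes -> [(8, 0), (8, 1), (8, 2), (8, 3), (11, 0), (11, 1), (11, 2), (11, 3), (12, 0), (12, 1), (12, 2), (12, 3), (15, 0), (15, 1), (15, 2), (15, 3)]
Unfold 5 (reflect across h@8): 32 holes -> [(0, 0), (0, 1), (0, 2), (0, 3), (3, 0), (3, 1), (3, 2), (3, 3), (4, 0), (4, 1), (4, 2), (4, 3), (7, 0), (7, 1), (7, 2), (7, 3), (8, 0), (8, 1), (8, 2), (8, 3), (11, 0), (11, 1), (11, 2), (11, 3), (12, 0), (12, 1), (12, 2), (12, 3), (15, 0), (15, 1), (15, 2), (15, 3)]
Holes: [(0, 0), (0, 1), (0, 2), (0, 3), (3, 0), (3, 1), (3, 2), (3, 3), (4, 0), (4, 1), (4, 2), (4, 3), (7, 0), (7, 1), (7, 2), (7, 3), (8, 0), (8, 1), (8, 2), (8, 3), (11, 0), (11, 1), (11, 2), (11, 3), (12, 0), (12, 1), (12, 2), (12, 3), (15, 0), (15, 1), (15, 2), (15, 3)]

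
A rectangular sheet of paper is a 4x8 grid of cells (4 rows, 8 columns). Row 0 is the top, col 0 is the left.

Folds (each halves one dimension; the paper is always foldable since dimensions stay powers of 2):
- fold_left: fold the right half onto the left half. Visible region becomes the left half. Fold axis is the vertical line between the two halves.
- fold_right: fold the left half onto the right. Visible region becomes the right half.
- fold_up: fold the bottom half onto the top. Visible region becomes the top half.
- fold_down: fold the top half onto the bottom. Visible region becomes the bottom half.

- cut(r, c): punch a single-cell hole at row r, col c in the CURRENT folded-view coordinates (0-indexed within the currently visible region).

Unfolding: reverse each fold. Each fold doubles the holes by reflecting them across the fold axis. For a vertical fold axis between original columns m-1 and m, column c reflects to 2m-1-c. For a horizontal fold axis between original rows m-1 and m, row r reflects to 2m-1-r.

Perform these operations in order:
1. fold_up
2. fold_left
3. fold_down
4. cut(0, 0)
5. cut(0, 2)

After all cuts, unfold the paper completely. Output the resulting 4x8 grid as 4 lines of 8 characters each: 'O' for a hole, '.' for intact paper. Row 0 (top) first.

Answer: O.O..O.O
O.O..O.O
O.O..O.O
O.O..O.O

Derivation:
Op 1 fold_up: fold axis h@2; visible region now rows[0,2) x cols[0,8) = 2x8
Op 2 fold_left: fold axis v@4; visible region now rows[0,2) x cols[0,4) = 2x4
Op 3 fold_down: fold axis h@1; visible region now rows[1,2) x cols[0,4) = 1x4
Op 4 cut(0, 0): punch at orig (1,0); cuts so far [(1, 0)]; region rows[1,2) x cols[0,4) = 1x4
Op 5 cut(0, 2): punch at orig (1,2); cuts so far [(1, 0), (1, 2)]; region rows[1,2) x cols[0,4) = 1x4
Unfold 1 (reflect across h@1): 4 holes -> [(0, 0), (0, 2), (1, 0), (1, 2)]
Unfold 2 (reflect across v@4): 8 holes -> [(0, 0), (0, 2), (0, 5), (0, 7), (1, 0), (1, 2), (1, 5), (1, 7)]
Unfold 3 (reflect across h@2): 16 holes -> [(0, 0), (0, 2), (0, 5), (0, 7), (1, 0), (1, 2), (1, 5), (1, 7), (2, 0), (2, 2), (2, 5), (2, 7), (3, 0), (3, 2), (3, 5), (3, 7)]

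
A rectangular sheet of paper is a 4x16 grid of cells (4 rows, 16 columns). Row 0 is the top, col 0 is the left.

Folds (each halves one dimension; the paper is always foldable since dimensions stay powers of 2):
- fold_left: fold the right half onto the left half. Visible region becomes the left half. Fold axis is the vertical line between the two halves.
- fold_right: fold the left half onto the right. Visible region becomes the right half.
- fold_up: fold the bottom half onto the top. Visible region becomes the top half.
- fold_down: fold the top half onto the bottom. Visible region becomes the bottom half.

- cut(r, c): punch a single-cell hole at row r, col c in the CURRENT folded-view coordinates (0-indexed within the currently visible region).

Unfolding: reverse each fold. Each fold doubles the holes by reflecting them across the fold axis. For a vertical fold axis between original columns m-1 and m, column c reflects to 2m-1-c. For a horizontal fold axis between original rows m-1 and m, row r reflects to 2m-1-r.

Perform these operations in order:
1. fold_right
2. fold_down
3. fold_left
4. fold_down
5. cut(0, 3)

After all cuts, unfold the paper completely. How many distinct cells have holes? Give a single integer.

Op 1 fold_right: fold axis v@8; visible region now rows[0,4) x cols[8,16) = 4x8
Op 2 fold_down: fold axis h@2; visible region now rows[2,4) x cols[8,16) = 2x8
Op 3 fold_left: fold axis v@12; visible region now rows[2,4) x cols[8,12) = 2x4
Op 4 fold_down: fold axis h@3; visible region now rows[3,4) x cols[8,12) = 1x4
Op 5 cut(0, 3): punch at orig (3,11); cuts so far [(3, 11)]; region rows[3,4) x cols[8,12) = 1x4
Unfold 1 (reflect across h@3): 2 holes -> [(2, 11), (3, 11)]
Unfold 2 (reflect across v@12): 4 holes -> [(2, 11), (2, 12), (3, 11), (3, 12)]
Unfold 3 (reflect across h@2): 8 holes -> [(0, 11), (0, 12), (1, 11), (1, 12), (2, 11), (2, 12), (3, 11), (3, 12)]
Unfold 4 (reflect across v@8): 16 holes -> [(0, 3), (0, 4), (0, 11), (0, 12), (1, 3), (1, 4), (1, 11), (1, 12), (2, 3), (2, 4), (2, 11), (2, 12), (3, 3), (3, 4), (3, 11), (3, 12)]

Answer: 16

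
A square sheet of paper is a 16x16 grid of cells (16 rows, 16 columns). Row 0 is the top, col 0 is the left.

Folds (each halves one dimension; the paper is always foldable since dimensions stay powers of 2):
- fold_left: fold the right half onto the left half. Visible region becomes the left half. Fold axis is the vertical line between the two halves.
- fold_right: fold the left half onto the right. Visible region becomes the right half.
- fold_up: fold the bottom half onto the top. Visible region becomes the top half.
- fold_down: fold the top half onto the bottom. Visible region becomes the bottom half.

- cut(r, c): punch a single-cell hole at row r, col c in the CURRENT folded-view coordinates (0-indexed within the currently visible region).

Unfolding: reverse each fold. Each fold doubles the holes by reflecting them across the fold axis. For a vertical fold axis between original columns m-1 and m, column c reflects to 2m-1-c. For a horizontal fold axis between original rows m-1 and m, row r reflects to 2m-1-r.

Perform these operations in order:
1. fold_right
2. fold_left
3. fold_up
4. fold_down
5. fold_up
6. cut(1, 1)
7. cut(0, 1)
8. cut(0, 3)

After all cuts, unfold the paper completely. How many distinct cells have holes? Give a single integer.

Op 1 fold_right: fold axis v@8; visible region now rows[0,16) x cols[8,16) = 16x8
Op 2 fold_left: fold axis v@12; visible region now rows[0,16) x cols[8,12) = 16x4
Op 3 fold_up: fold axis h@8; visible region now rows[0,8) x cols[8,12) = 8x4
Op 4 fold_down: fold axis h@4; visible region now rows[4,8) x cols[8,12) = 4x4
Op 5 fold_up: fold axis h@6; visible region now rows[4,6) x cols[8,12) = 2x4
Op 6 cut(1, 1): punch at orig (5,9); cuts so far [(5, 9)]; region rows[4,6) x cols[8,12) = 2x4
Op 7 cut(0, 1): punch at orig (4,9); cuts so far [(4, 9), (5, 9)]; region rows[4,6) x cols[8,12) = 2x4
Op 8 cut(0, 3): punch at orig (4,11); cuts so far [(4, 9), (4, 11), (5, 9)]; region rows[4,6) x cols[8,12) = 2x4
Unfold 1 (reflect across h@6): 6 holes -> [(4, 9), (4, 11), (5, 9), (6, 9), (7, 9), (7, 11)]
Unfold 2 (reflect across h@4): 12 holes -> [(0, 9), (0, 11), (1, 9), (2, 9), (3, 9), (3, 11), (4, 9), (4, 11), (5, 9), (6, 9), (7, 9), (7, 11)]
Unfold 3 (reflect across h@8): 24 holes -> [(0, 9), (0, 11), (1, 9), (2, 9), (3, 9), (3, 11), (4, 9), (4, 11), (5, 9), (6, 9), (7, 9), (7, 11), (8, 9), (8, 11), (9, 9), (10, 9), (11, 9), (11, 11), (12, 9), (12, 11), (13, 9), (14, 9), (15, 9), (15, 11)]
Unfold 4 (reflect across v@12): 48 holes -> [(0, 9), (0, 11), (0, 12), (0, 14), (1, 9), (1, 14), (2, 9), (2, 14), (3, 9), (3, 11), (3, 12), (3, 14), (4, 9), (4, 11), (4, 12), (4, 14), (5, 9), (5, 14), (6, 9), (6, 14), (7, 9), (7, 11), (7, 12), (7, 14), (8, 9), (8, 11), (8, 12), (8, 14), (9, 9), (9, 14), (10, 9), (10, 14), (11, 9), (11, 11), (11, 12), (11, 14), (12, 9), (12, 11), (12, 12), (12, 14), (13, 9), (13, 14), (14, 9), (14, 14), (15, 9), (15, 11), (15, 12), (15, 14)]
Unfold 5 (reflect across v@8): 96 holes -> [(0, 1), (0, 3), (0, 4), (0, 6), (0, 9), (0, 11), (0, 12), (0, 14), (1, 1), (1, 6), (1, 9), (1, 14), (2, 1), (2, 6), (2, 9), (2, 14), (3, 1), (3, 3), (3, 4), (3, 6), (3, 9), (3, 11), (3, 12), (3, 14), (4, 1), (4, 3), (4, 4), (4, 6), (4, 9), (4, 11), (4, 12), (4, 14), (5, 1), (5, 6), (5, 9), (5, 14), (6, 1), (6, 6), (6, 9), (6, 14), (7, 1), (7, 3), (7, 4), (7, 6), (7, 9), (7, 11), (7, 12), (7, 14), (8, 1), (8, 3), (8, 4), (8, 6), (8, 9), (8, 11), (8, 12), (8, 14), (9, 1), (9, 6), (9, 9), (9, 14), (10, 1), (10, 6), (10, 9), (10, 14), (11, 1), (11, 3), (11, 4), (11, 6), (11, 9), (11, 11), (11, 12), (11, 14), (12, 1), (12, 3), (12, 4), (12, 6), (12, 9), (12, 11), (12, 12), (12, 14), (13, 1), (13, 6), (13, 9), (13, 14), (14, 1), (14, 6), (14, 9), (14, 14), (15, 1), (15, 3), (15, 4), (15, 6), (15, 9), (15, 11), (15, 12), (15, 14)]

Answer: 96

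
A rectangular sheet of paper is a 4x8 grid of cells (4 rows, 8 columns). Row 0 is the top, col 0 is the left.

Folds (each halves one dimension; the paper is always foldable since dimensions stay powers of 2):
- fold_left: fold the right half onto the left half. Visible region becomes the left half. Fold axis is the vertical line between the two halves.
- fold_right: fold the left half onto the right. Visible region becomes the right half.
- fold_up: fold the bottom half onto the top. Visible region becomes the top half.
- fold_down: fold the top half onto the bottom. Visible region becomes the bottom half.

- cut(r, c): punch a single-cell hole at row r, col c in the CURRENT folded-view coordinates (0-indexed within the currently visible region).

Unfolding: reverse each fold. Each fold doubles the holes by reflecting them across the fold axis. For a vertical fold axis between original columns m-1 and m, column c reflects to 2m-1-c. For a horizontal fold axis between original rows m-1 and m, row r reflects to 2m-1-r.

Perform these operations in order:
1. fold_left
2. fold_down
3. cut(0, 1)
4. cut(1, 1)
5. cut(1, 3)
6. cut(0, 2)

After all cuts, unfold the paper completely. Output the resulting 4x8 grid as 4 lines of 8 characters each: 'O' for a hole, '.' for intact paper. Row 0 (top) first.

Op 1 fold_left: fold axis v@4; visible region now rows[0,4) x cols[0,4) = 4x4
Op 2 fold_down: fold axis h@2; visible region now rows[2,4) x cols[0,4) = 2x4
Op 3 cut(0, 1): punch at orig (2,1); cuts so far [(2, 1)]; region rows[2,4) x cols[0,4) = 2x4
Op 4 cut(1, 1): punch at orig (3,1); cuts so far [(2, 1), (3, 1)]; region rows[2,4) x cols[0,4) = 2x4
Op 5 cut(1, 3): punch at orig (3,3); cuts so far [(2, 1), (3, 1), (3, 3)]; region rows[2,4) x cols[0,4) = 2x4
Op 6 cut(0, 2): punch at orig (2,2); cuts so far [(2, 1), (2, 2), (3, 1), (3, 3)]; region rows[2,4) x cols[0,4) = 2x4
Unfold 1 (reflect across h@2): 8 holes -> [(0, 1), (0, 3), (1, 1), (1, 2), (2, 1), (2, 2), (3, 1), (3, 3)]
Unfold 2 (reflect across v@4): 16 holes -> [(0, 1), (0, 3), (0, 4), (0, 6), (1, 1), (1, 2), (1, 5), (1, 6), (2, 1), (2, 2), (2, 5), (2, 6), (3, 1), (3, 3), (3, 4), (3, 6)]

Answer: .O.OO.O.
.OO..OO.
.OO..OO.
.O.OO.O.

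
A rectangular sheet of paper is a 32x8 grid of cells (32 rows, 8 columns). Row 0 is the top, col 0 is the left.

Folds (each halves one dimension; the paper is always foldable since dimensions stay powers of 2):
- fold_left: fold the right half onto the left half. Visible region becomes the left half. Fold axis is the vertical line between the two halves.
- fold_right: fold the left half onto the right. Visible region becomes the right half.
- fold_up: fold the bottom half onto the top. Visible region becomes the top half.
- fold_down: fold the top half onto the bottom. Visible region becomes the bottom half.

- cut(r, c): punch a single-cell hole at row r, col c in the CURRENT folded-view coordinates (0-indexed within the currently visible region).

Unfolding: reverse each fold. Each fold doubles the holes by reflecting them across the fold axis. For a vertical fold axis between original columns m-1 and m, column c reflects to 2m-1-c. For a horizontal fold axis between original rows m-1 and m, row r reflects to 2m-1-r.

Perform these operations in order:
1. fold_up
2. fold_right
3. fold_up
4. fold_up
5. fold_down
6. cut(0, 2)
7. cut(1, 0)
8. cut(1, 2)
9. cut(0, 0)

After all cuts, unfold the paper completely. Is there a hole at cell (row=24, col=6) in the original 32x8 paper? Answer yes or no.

Op 1 fold_up: fold axis h@16; visible region now rows[0,16) x cols[0,8) = 16x8
Op 2 fold_right: fold axis v@4; visible region now rows[0,16) x cols[4,8) = 16x4
Op 3 fold_up: fold axis h@8; visible region now rows[0,8) x cols[4,8) = 8x4
Op 4 fold_up: fold axis h@4; visible region now rows[0,4) x cols[4,8) = 4x4
Op 5 fold_down: fold axis h@2; visible region now rows[2,4) x cols[4,8) = 2x4
Op 6 cut(0, 2): punch at orig (2,6); cuts so far [(2, 6)]; region rows[2,4) x cols[4,8) = 2x4
Op 7 cut(1, 0): punch at orig (3,4); cuts so far [(2, 6), (3, 4)]; region rows[2,4) x cols[4,8) = 2x4
Op 8 cut(1, 2): punch at orig (3,6); cuts so far [(2, 6), (3, 4), (3, 6)]; region rows[2,4) x cols[4,8) = 2x4
Op 9 cut(0, 0): punch at orig (2,4); cuts so far [(2, 4), (2, 6), (3, 4), (3, 6)]; region rows[2,4) x cols[4,8) = 2x4
Unfold 1 (reflect across h@2): 8 holes -> [(0, 4), (0, 6), (1, 4), (1, 6), (2, 4), (2, 6), (3, 4), (3, 6)]
Unfold 2 (reflect across h@4): 16 holes -> [(0, 4), (0, 6), (1, 4), (1, 6), (2, 4), (2, 6), (3, 4), (3, 6), (4, 4), (4, 6), (5, 4), (5, 6), (6, 4), (6, 6), (7, 4), (7, 6)]
Unfold 3 (reflect across h@8): 32 holes -> [(0, 4), (0, 6), (1, 4), (1, 6), (2, 4), (2, 6), (3, 4), (3, 6), (4, 4), (4, 6), (5, 4), (5, 6), (6, 4), (6, 6), (7, 4), (7, 6), (8, 4), (8, 6), (9, 4), (9, 6), (10, 4), (10, 6), (11, 4), (11, 6), (12, 4), (12, 6), (13, 4), (13, 6), (14, 4), (14, 6), (15, 4), (15, 6)]
Unfold 4 (reflect across v@4): 64 holes -> [(0, 1), (0, 3), (0, 4), (0, 6), (1, 1), (1, 3), (1, 4), (1, 6), (2, 1), (2, 3), (2, 4), (2, 6), (3, 1), (3, 3), (3, 4), (3, 6), (4, 1), (4, 3), (4, 4), (4, 6), (5, 1), (5, 3), (5, 4), (5, 6), (6, 1), (6, 3), (6, 4), (6, 6), (7, 1), (7, 3), (7, 4), (7, 6), (8, 1), (8, 3), (8, 4), (8, 6), (9, 1), (9, 3), (9, 4), (9, 6), (10, 1), (10, 3), (10, 4), (10, 6), (11, 1), (11, 3), (11, 4), (11, 6), (12, 1), (12, 3), (12, 4), (12, 6), (13, 1), (13, 3), (13, 4), (13, 6), (14, 1), (14, 3), (14, 4), (14, 6), (15, 1), (15, 3), (15, 4), (15, 6)]
Unfold 5 (reflect across h@16): 128 holes -> [(0, 1), (0, 3), (0, 4), (0, 6), (1, 1), (1, 3), (1, 4), (1, 6), (2, 1), (2, 3), (2, 4), (2, 6), (3, 1), (3, 3), (3, 4), (3, 6), (4, 1), (4, 3), (4, 4), (4, 6), (5, 1), (5, 3), (5, 4), (5, 6), (6, 1), (6, 3), (6, 4), (6, 6), (7, 1), (7, 3), (7, 4), (7, 6), (8, 1), (8, 3), (8, 4), (8, 6), (9, 1), (9, 3), (9, 4), (9, 6), (10, 1), (10, 3), (10, 4), (10, 6), (11, 1), (11, 3), (11, 4), (11, 6), (12, 1), (12, 3), (12, 4), (12, 6), (13, 1), (13, 3), (13, 4), (13, 6), (14, 1), (14, 3), (14, 4), (14, 6), (15, 1), (15, 3), (15, 4), (15, 6), (16, 1), (16, 3), (16, 4), (16, 6), (17, 1), (17, 3), (17, 4), (17, 6), (18, 1), (18, 3), (18, 4), (18, 6), (19, 1), (19, 3), (19, 4), (19, 6), (20, 1), (20, 3), (20, 4), (20, 6), (21, 1), (21, 3), (21, 4), (21, 6), (22, 1), (22, 3), (22, 4), (22, 6), (23, 1), (23, 3), (23, 4), (23, 6), (24, 1), (24, 3), (24, 4), (24, 6), (25, 1), (25, 3), (25, 4), (25, 6), (26, 1), (26, 3), (26, 4), (26, 6), (27, 1), (27, 3), (27, 4), (27, 6), (28, 1), (28, 3), (28, 4), (28, 6), (29, 1), (29, 3), (29, 4), (29, 6), (30, 1), (30, 3), (30, 4), (30, 6), (31, 1), (31, 3), (31, 4), (31, 6)]
Holes: [(0, 1), (0, 3), (0, 4), (0, 6), (1, 1), (1, 3), (1, 4), (1, 6), (2, 1), (2, 3), (2, 4), (2, 6), (3, 1), (3, 3), (3, 4), (3, 6), (4, 1), (4, 3), (4, 4), (4, 6), (5, 1), (5, 3), (5, 4), (5, 6), (6, 1), (6, 3), (6, 4), (6, 6), (7, 1), (7, 3), (7, 4), (7, 6), (8, 1), (8, 3), (8, 4), (8, 6), (9, 1), (9, 3), (9, 4), (9, 6), (10, 1), (10, 3), (10, 4), (10, 6), (11, 1), (11, 3), (11, 4), (11, 6), (12, 1), (12, 3), (12, 4), (12, 6), (13, 1), (13, 3), (13, 4), (13, 6), (14, 1), (14, 3), (14, 4), (14, 6), (15, 1), (15, 3), (15, 4), (15, 6), (16, 1), (16, 3), (16, 4), (16, 6), (17, 1), (17, 3), (17, 4), (17, 6), (18, 1), (18, 3), (18, 4), (18, 6), (19, 1), (19, 3), (19, 4), (19, 6), (20, 1), (20, 3), (20, 4), (20, 6), (21, 1), (21, 3), (21, 4), (21, 6), (22, 1), (22, 3), (22, 4), (22, 6), (23, 1), (23, 3), (23, 4), (23, 6), (24, 1), (24, 3), (24, 4), (24, 6), (25, 1), (25, 3), (25, 4), (25, 6), (26, 1), (26, 3), (26, 4), (26, 6), (27, 1), (27, 3), (27, 4), (27, 6), (28, 1), (28, 3), (28, 4), (28, 6), (29, 1), (29, 3), (29, 4), (29, 6), (30, 1), (30, 3), (30, 4), (30, 6), (31, 1), (31, 3), (31, 4), (31, 6)]

Answer: yes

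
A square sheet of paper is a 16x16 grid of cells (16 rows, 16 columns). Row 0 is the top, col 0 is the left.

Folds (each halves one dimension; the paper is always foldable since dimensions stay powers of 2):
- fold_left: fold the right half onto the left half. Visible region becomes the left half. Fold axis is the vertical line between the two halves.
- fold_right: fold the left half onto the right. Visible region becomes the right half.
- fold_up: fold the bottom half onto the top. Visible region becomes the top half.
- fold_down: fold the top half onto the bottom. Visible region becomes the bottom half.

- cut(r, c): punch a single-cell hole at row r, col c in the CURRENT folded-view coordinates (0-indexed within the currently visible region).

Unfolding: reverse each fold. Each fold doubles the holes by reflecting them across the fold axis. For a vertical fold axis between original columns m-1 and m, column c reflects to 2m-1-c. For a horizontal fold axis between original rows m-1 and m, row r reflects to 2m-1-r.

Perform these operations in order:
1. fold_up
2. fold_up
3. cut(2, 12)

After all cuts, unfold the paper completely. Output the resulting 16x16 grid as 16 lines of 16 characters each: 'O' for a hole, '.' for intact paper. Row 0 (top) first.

Op 1 fold_up: fold axis h@8; visible region now rows[0,8) x cols[0,16) = 8x16
Op 2 fold_up: fold axis h@4; visible region now rows[0,4) x cols[0,16) = 4x16
Op 3 cut(2, 12): punch at orig (2,12); cuts so far [(2, 12)]; region rows[0,4) x cols[0,16) = 4x16
Unfold 1 (reflect across h@4): 2 holes -> [(2, 12), (5, 12)]
Unfold 2 (reflect across h@8): 4 holes -> [(2, 12), (5, 12), (10, 12), (13, 12)]

Answer: ................
................
............O...
................
................
............O...
................
................
................
................
............O...
................
................
............O...
................
................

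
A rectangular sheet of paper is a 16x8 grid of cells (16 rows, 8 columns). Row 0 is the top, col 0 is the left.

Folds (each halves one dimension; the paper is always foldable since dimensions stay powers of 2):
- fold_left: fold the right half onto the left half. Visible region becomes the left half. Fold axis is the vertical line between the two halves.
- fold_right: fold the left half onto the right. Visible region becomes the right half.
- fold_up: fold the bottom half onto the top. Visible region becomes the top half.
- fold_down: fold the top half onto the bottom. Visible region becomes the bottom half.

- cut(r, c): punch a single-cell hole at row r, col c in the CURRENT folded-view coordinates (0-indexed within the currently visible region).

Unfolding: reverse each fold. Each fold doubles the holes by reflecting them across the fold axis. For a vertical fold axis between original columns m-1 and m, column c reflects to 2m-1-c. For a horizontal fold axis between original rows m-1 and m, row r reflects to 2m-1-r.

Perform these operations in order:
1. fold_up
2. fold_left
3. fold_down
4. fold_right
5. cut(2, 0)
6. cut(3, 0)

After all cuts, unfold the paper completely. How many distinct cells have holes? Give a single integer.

Answer: 32

Derivation:
Op 1 fold_up: fold axis h@8; visible region now rows[0,8) x cols[0,8) = 8x8
Op 2 fold_left: fold axis v@4; visible region now rows[0,8) x cols[0,4) = 8x4
Op 3 fold_down: fold axis h@4; visible region now rows[4,8) x cols[0,4) = 4x4
Op 4 fold_right: fold axis v@2; visible region now rows[4,8) x cols[2,4) = 4x2
Op 5 cut(2, 0): punch at orig (6,2); cuts so far [(6, 2)]; region rows[4,8) x cols[2,4) = 4x2
Op 6 cut(3, 0): punch at orig (7,2); cuts so far [(6, 2), (7, 2)]; region rows[4,8) x cols[2,4) = 4x2
Unfold 1 (reflect across v@2): 4 holes -> [(6, 1), (6, 2), (7, 1), (7, 2)]
Unfold 2 (reflect across h@4): 8 holes -> [(0, 1), (0, 2), (1, 1), (1, 2), (6, 1), (6, 2), (7, 1), (7, 2)]
Unfold 3 (reflect across v@4): 16 holes -> [(0, 1), (0, 2), (0, 5), (0, 6), (1, 1), (1, 2), (1, 5), (1, 6), (6, 1), (6, 2), (6, 5), (6, 6), (7, 1), (7, 2), (7, 5), (7, 6)]
Unfold 4 (reflect across h@8): 32 holes -> [(0, 1), (0, 2), (0, 5), (0, 6), (1, 1), (1, 2), (1, 5), (1, 6), (6, 1), (6, 2), (6, 5), (6, 6), (7, 1), (7, 2), (7, 5), (7, 6), (8, 1), (8, 2), (8, 5), (8, 6), (9, 1), (9, 2), (9, 5), (9, 6), (14, 1), (14, 2), (14, 5), (14, 6), (15, 1), (15, 2), (15, 5), (15, 6)]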